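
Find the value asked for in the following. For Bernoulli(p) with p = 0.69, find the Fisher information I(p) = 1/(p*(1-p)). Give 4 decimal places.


For Bernoulli(p), Fisher information is I(p) = 1/(p*(1-p)).
p = 0.69, 1-p = 0.31.
p*(1-p) = 0.2139.
I(p) = 1/0.2139 = 4.6751

4.6751


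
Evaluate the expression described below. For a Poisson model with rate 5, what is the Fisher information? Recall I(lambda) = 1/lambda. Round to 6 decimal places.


Fisher information for Poisson: I(lambda) = 1/lambda.
lambda = 5.
I(lambda) = 1/5 = 0.200000

0.200000


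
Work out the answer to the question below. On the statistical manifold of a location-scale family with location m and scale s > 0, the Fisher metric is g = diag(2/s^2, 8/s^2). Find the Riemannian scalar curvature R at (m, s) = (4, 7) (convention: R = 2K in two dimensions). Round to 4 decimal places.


The metric has the form g = (A dm^2 + B ds^2)/s^2 with A = 2, B = 8.
Substitute u = sqrt(A/B)*m: g = B*(du^2 + ds^2)/s^2, i.e. B times the
Poincare upper half-plane metric, which has constant Gaussian curvature -1.
Scaling a 2D metric by a constant c divides the Gaussian curvature by c,
so K = -1/B = -1/(8) = -0.1250 everywhere (the point (m, s) = (4, 7) is irrelevant:
the curvature is constant).
Scalar curvature in dimension 2: R = 2K = -2/(8) = -0.2500.

-0.2500


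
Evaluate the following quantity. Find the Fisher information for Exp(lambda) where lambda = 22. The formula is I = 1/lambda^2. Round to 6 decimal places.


Fisher information for exponential: I(lambda) = 1/lambda^2.
lambda = 22, lambda^2 = 484.
I = 1/484 = 0.002066

0.002066


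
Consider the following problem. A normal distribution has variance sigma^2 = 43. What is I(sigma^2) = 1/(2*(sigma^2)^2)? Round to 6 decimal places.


Fisher information for variance: I(sigma^2) = 1/(2*sigma^4).
sigma^2 = 43, so sigma^4 = 1849.
I = 1/(2*1849) = 1/3698 = 0.000270

0.000270


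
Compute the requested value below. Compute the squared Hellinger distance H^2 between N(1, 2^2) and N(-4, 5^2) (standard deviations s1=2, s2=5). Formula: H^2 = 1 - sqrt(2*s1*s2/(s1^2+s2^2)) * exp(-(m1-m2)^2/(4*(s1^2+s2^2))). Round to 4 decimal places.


Squared Hellinger distance for Gaussians:
H^2 = 1 - sqrt(2*s1*s2/(s1^2+s2^2)) * exp(-(m1-m2)^2/(4*(s1^2+s2^2))).
s1^2 = 4, s2^2 = 25, s1^2+s2^2 = 29.
sqrt(2*2*5/(29)) = 0.830455.
(m1-m2)^2 = (5)^2 = 25.
exp(-25/(4*29)) = exp(-0.215517) = 0.806124.
H^2 = 1 - 0.830455*0.806124 = 0.3306

0.3306


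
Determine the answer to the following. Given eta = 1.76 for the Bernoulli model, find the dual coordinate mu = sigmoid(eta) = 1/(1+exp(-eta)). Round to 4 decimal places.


Dual coordinate (expectation parameter) for Bernoulli:
mu = 1/(1+exp(-eta)).
eta = 1.76.
exp(-eta) = exp(-1.76) = 0.172045.
mu = 1/(1+0.172045) = 0.8532

0.8532


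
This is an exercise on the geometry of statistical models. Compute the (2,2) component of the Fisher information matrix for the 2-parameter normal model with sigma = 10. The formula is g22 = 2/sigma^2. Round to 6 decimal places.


For the 2-parameter normal family, the Fisher metric has:
  g11 = 1/sigma^2, g22 = 2/sigma^2.
sigma = 10, sigma^2 = 100.
g22 = 0.020000

0.020000


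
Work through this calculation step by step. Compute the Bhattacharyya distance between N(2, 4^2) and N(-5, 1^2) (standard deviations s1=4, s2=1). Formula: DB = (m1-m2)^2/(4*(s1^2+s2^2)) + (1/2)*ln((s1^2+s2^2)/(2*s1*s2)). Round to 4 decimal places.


Bhattacharyya distance between two Gaussians:
DB = (m1-m2)^2/(4*(s1^2+s2^2)) + (1/2)*ln((s1^2+s2^2)/(2*s1*s2)).
(m1-m2)^2 = (7)^2 = 49.
s1^2+s2^2 = 16 + 1 = 17.
term1 = 49/68 = 0.720588.
term2 = 0.5*ln(17/8.0) = 0.376886.
DB = 0.720588 + 0.376886 = 1.0975

1.0975


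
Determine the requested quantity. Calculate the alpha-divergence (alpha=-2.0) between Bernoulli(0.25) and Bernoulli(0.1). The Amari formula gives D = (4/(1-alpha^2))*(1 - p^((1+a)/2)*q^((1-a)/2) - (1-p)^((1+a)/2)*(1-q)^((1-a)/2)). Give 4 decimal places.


Amari alpha-divergence:
D = (4/(1-alpha^2))*(1 - p^((1+a)/2)*q^((1-a)/2) - (1-p)^((1+a)/2)*(1-q)^((1-a)/2)).
alpha = -2.0, p = 0.25, q = 0.1.
e1 = (1+alpha)/2 = -0.5, e2 = (1-alpha)/2 = 1.5.
t1 = p^e1 * q^e2 = 0.25^-0.5 * 0.1^1.5 = 0.063246.
t2 = (1-p)^e1 * (1-q)^e2 = 0.75^-0.5 * 0.9^1.5 = 0.985901.
4/(1-alpha^2) = -1.333333.
D = -1.333333*(1 - 0.063246 - 0.985901) = 0.0655

0.0655


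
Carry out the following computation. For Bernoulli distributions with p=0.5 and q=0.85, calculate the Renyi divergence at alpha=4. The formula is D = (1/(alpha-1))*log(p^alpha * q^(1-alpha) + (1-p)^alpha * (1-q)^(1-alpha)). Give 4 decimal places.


Renyi divergence of order alpha between Bernoulli distributions:
D = (1/(alpha-1))*log(p^alpha * q^(1-alpha) + (1-p)^alpha * (1-q)^(1-alpha)).
alpha = 4, p = 0.5, q = 0.85.
p^alpha * q^(1-alpha) = 0.5^4 * 0.85^-3 = 0.101771.
(1-p)^alpha * (1-q)^(1-alpha) = 0.5^4 * 0.15^-3 = 18.518519.
sum = 0.101771 + 18.518519 = 18.620289.
D = (1/3)*log(18.620289) = 0.9748

0.9748


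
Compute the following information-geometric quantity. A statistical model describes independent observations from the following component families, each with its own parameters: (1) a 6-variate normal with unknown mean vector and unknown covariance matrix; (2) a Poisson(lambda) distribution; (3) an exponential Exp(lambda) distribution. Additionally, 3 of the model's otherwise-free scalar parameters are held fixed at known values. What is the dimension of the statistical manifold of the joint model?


The dimension of a statistical manifold equals the number of free
(independent) real parameters of the model. For a product of independent
blocks the parameter counts add.
- 6-variate normal: 6 (mean) + 6*7/2 = 21 (symmetric covariance) = 27.
- Poisson (lambda): 1.
- exponential (lambda): 1.
Total = 27 + 1 + 1 = 29.
3 parameter(s) fixed at known values: 29 - 3 = 26.
Dimension = 26

26


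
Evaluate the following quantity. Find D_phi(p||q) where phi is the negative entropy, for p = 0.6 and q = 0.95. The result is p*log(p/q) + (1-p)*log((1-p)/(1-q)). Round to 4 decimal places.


Bregman divergence with negative entropy generator:
D = p*log(p/q) + (1-p)*log((1-p)/(1-q)).
p = 0.6, q = 0.95.
p*log(p/q) = 0.6*log(0.6/0.95) = -0.275719.
(1-p)*log((1-p)/(1-q)) = 0.4*log(0.4/0.05) = 0.831777.
D = -0.275719 + 0.831777 = 0.5561

0.5561


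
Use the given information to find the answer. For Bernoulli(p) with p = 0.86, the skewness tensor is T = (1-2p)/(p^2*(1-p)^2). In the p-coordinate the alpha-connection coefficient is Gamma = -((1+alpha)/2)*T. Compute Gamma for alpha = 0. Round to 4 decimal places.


Skewness (Amari-Chentsov) tensor: T = (1-2p)/(p^2*(1-p)^2).
p = 0.86, 1-2p = -0.72, p^2 = 0.7396, (1-p)^2 = 0.0196.
T = -0.72/(0.7396 * 0.0196) = -49.668326.
In the p-coordinate, Gamma^(alpha) = Gamma^(0) - (alpha/2)*T with Gamma^(0) = (1/2)*g'(p) = -T/2,
so Gamma^(alpha) = -((1+alpha)/2)*T.
alpha = 0, -(1+alpha)/2 = -0.5.
Gamma = -0.5 * -49.668326 = 24.8342

24.8342


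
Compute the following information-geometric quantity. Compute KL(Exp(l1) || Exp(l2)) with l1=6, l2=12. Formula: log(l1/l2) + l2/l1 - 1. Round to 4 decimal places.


KL divergence for exponential family:
KL = log(l1/l2) + l2/l1 - 1.
log(6/12) = -0.693147.
12/6 = 2.0.
KL = -0.693147 + 2.0 - 1 = 0.3069

0.3069


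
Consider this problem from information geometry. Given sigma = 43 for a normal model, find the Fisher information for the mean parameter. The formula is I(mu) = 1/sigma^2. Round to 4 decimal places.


The Fisher information for the mean of a normal distribution is I(mu) = 1/sigma^2.
sigma = 43, so sigma^2 = 1849.
I(mu) = 1/1849 = 0.0005

0.0005


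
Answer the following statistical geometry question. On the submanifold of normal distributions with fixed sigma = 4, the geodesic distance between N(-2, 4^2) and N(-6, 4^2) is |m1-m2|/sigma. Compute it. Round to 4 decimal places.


On the fixed-variance normal subfamily, geodesic distance = |m1-m2|/sigma.
|-2 - -6| = 4.
sigma = 4.
d = 4/4 = 1.0000

1.0000


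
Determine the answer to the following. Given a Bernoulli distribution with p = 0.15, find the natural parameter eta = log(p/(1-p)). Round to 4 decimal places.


Natural parameter for Bernoulli: eta = log(p/(1-p)).
p = 0.15, 1-p = 0.85.
p/(1-p) = 0.176471.
eta = log(0.176471) = -1.7346

-1.7346


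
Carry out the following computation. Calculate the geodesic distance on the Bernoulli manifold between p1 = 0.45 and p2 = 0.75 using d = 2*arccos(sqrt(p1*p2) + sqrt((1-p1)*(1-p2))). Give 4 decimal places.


Geodesic distance on Bernoulli manifold:
d(p1,p2) = 2*arccos(sqrt(p1*p2) + sqrt((1-p1)*(1-p2))).
sqrt(p1*p2) = sqrt(0.45*0.75) = 0.580948.
sqrt((1-p1)*(1-p2)) = sqrt(0.55*0.25) = 0.37081.
arg = 0.580948 + 0.37081 = 0.951757.
d = 2*arccos(0.951757) = 0.6238

0.6238


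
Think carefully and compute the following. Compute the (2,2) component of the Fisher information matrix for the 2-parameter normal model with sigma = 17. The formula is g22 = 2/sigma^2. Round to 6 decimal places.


For the 2-parameter normal family, the Fisher metric has:
  g11 = 1/sigma^2, g22 = 2/sigma^2.
sigma = 17, sigma^2 = 289.
g22 = 0.006920

0.006920


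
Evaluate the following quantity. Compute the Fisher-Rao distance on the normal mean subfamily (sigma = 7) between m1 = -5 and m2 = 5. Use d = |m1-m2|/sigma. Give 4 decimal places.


On the fixed-variance normal subfamily, geodesic distance = |m1-m2|/sigma.
|-5 - 5| = 10.
sigma = 7.
d = 10/7 = 1.4286

1.4286


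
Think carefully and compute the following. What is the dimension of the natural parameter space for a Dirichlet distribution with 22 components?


Exponential family dimension calculation:
Dirichlet with 22 components has 22 natural parameters.

22


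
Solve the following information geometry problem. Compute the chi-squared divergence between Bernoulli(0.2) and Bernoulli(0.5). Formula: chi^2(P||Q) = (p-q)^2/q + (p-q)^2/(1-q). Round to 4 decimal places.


Chi-squared divergence between Bernoulli distributions:
chi^2 = (p-q)^2/q + (p-q)^2/(1-q).
p = 0.2, q = 0.5, p-q = -0.3.
(p-q)^2 = 0.09.
term1 = 0.09/0.5 = 0.18.
term2 = 0.09/0.5 = 0.18.
chi^2 = 0.18 + 0.18 = 0.3600

0.3600


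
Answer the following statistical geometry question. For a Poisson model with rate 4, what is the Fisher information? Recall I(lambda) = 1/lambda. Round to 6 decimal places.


Fisher information for Poisson: I(lambda) = 1/lambda.
lambda = 4.
I(lambda) = 1/4 = 0.250000

0.250000


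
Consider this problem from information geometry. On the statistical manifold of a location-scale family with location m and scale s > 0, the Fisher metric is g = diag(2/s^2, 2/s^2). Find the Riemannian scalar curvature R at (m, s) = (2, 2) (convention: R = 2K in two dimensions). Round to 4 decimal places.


The metric has the form g = (A dm^2 + B ds^2)/s^2 with A = 2, B = 2.
Substitute u = sqrt(A/B)*m: g = B*(du^2 + ds^2)/s^2, i.e. B times the
Poincare upper half-plane metric, which has constant Gaussian curvature -1.
Scaling a 2D metric by a constant c divides the Gaussian curvature by c,
so K = -1/B = -1/(2) = -0.5000 everywhere (the point (m, s) = (2, 2) is irrelevant:
the curvature is constant).
Scalar curvature in dimension 2: R = 2K = -2/(2) = -1.0000.

-1.0000


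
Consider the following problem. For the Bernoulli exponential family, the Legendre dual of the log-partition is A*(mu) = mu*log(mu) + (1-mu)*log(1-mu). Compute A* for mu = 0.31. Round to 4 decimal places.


Legendre transform for Bernoulli:
A*(mu) = mu*log(mu) + (1-mu)*log(1-mu).
mu = 0.31, 1-mu = 0.69.
mu*log(mu) = 0.31*log(0.31) = -0.363067.
(1-mu)*log(1-mu) = 0.69*log(0.69) = -0.256034.
A* = -0.363067 + -0.256034 = -0.6191

-0.6191


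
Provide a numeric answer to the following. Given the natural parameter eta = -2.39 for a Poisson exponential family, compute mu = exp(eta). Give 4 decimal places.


Expectation parameter for Poisson exponential family:
mu = exp(eta).
eta = -2.39.
mu = exp(-2.39) = 0.0916

0.0916


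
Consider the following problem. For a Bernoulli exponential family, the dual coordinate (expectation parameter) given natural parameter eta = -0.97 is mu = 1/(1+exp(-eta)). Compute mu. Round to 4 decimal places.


Dual coordinate (expectation parameter) for Bernoulli:
mu = 1/(1+exp(-eta)).
eta = -0.97.
exp(-eta) = exp(0.97) = 2.637944.
mu = 1/(1+2.637944) = 0.2749

0.2749


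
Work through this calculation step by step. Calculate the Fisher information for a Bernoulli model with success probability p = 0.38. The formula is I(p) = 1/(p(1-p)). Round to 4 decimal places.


For Bernoulli(p), Fisher information is I(p) = 1/(p*(1-p)).
p = 0.38, 1-p = 0.62.
p*(1-p) = 0.2356.
I(p) = 1/0.2356 = 4.2445

4.2445


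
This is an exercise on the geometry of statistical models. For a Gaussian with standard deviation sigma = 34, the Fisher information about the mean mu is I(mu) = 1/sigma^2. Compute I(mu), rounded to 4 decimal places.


The Fisher information for the mean of a normal distribution is I(mu) = 1/sigma^2.
sigma = 34, so sigma^2 = 1156.
I(mu) = 1/1156 = 0.0009

0.0009


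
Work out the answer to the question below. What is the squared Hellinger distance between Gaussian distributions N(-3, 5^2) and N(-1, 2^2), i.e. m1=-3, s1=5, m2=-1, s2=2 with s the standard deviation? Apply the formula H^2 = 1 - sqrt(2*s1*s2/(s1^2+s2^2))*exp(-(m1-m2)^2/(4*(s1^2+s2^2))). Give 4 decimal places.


Squared Hellinger distance for Gaussians:
H^2 = 1 - sqrt(2*s1*s2/(s1^2+s2^2)) * exp(-(m1-m2)^2/(4*(s1^2+s2^2))).
s1^2 = 25, s2^2 = 4, s1^2+s2^2 = 29.
sqrt(2*5*2/(29)) = 0.830455.
(m1-m2)^2 = (-2)^2 = 4.
exp(-4/(4*29)) = exp(-0.034483) = 0.966105.
H^2 = 1 - 0.830455*0.966105 = 0.1977

0.1977


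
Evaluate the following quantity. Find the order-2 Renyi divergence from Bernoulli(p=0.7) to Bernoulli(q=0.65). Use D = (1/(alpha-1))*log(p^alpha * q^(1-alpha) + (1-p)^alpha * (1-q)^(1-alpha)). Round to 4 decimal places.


Renyi divergence of order alpha between Bernoulli distributions:
D = (1/(alpha-1))*log(p^alpha * q^(1-alpha) + (1-p)^alpha * (1-q)^(1-alpha)).
alpha = 2, p = 0.7, q = 0.65.
p^alpha * q^(1-alpha) = 0.7^2 * 0.65^-1 = 0.753846.
(1-p)^alpha * (1-q)^(1-alpha) = 0.3^2 * 0.35^-1 = 0.257143.
sum = 0.753846 + 0.257143 = 1.010989.
D = (1/1)*log(1.010989) = 0.0109

0.0109


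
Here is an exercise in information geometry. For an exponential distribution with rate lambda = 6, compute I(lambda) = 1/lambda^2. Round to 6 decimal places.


Fisher information for exponential: I(lambda) = 1/lambda^2.
lambda = 6, lambda^2 = 36.
I = 1/36 = 0.027778

0.027778


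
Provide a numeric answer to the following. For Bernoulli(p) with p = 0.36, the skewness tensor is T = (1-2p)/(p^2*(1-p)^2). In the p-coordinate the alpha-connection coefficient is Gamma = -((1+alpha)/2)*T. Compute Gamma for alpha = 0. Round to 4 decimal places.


Skewness (Amari-Chentsov) tensor: T = (1-2p)/(p^2*(1-p)^2).
p = 0.36, 1-2p = 0.28, p^2 = 0.1296, (1-p)^2 = 0.4096.
T = 0.28/(0.1296 * 0.4096) = 5.274643.
In the p-coordinate, Gamma^(alpha) = Gamma^(0) - (alpha/2)*T with Gamma^(0) = (1/2)*g'(p) = -T/2,
so Gamma^(alpha) = -((1+alpha)/2)*T.
alpha = 0, -(1+alpha)/2 = -0.5.
Gamma = -0.5 * 5.274643 = -2.6373

-2.6373


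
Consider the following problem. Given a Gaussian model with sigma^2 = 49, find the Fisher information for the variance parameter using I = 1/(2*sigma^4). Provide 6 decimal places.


Fisher information for variance: I(sigma^2) = 1/(2*sigma^4).
sigma^2 = 49, so sigma^4 = 2401.
I = 1/(2*2401) = 1/4802 = 0.000208

0.000208


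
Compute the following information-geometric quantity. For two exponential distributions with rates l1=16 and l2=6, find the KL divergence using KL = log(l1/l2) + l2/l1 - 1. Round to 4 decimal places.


KL divergence for exponential family:
KL = log(l1/l2) + l2/l1 - 1.
log(16/6) = 0.980829.
6/16 = 0.375.
KL = 0.980829 + 0.375 - 1 = 0.3558

0.3558


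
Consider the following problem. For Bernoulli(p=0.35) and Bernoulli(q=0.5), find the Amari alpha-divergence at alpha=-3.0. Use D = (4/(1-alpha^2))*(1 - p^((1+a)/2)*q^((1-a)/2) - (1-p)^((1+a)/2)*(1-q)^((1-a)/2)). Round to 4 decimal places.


Amari alpha-divergence:
D = (4/(1-alpha^2))*(1 - p^((1+a)/2)*q^((1-a)/2) - (1-p)^((1+a)/2)*(1-q)^((1-a)/2)).
alpha = -3.0, p = 0.35, q = 0.5.
e1 = (1+alpha)/2 = -1.0, e2 = (1-alpha)/2 = 2.0.
t1 = p^e1 * q^e2 = 0.35^-1.0 * 0.5^2.0 = 0.714286.
t2 = (1-p)^e1 * (1-q)^e2 = 0.65^-1.0 * 0.5^2.0 = 0.384615.
4/(1-alpha^2) = -0.5.
D = -0.5*(1 - 0.714286 - 0.384615) = 0.0495

0.0495


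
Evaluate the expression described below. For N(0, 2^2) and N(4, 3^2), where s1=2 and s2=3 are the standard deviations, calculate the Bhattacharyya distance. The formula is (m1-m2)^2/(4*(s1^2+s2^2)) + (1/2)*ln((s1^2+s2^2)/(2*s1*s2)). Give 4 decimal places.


Bhattacharyya distance between two Gaussians:
DB = (m1-m2)^2/(4*(s1^2+s2^2)) + (1/2)*ln((s1^2+s2^2)/(2*s1*s2)).
(m1-m2)^2 = (-4)^2 = 16.
s1^2+s2^2 = 4 + 9 = 13.
term1 = 16/52 = 0.307692.
term2 = 0.5*ln(13/12.0) = 0.040021.
DB = 0.307692 + 0.040021 = 0.3477

0.3477


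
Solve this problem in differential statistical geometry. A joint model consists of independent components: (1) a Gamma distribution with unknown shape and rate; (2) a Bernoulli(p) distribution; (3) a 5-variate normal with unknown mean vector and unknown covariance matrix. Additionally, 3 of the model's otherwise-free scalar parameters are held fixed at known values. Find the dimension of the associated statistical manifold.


The dimension of a statistical manifold equals the number of free
(independent) real parameters of the model. For a product of independent
blocks the parameter counts add.
- Gamma (shape, rate): 2.
- Bernoulli (p): 1.
- 5-variate normal: 5 (mean) + 5*6/2 = 15 (symmetric covariance) = 20.
Total = 2 + 1 + 20 = 23.
3 parameter(s) fixed at known values: 23 - 3 = 20.
Dimension = 20

20


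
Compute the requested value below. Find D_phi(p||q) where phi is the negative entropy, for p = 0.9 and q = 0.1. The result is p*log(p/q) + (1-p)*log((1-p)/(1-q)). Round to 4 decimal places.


Bregman divergence with negative entropy generator:
D = p*log(p/q) + (1-p)*log((1-p)/(1-q)).
p = 0.9, q = 0.1.
p*log(p/q) = 0.9*log(0.9/0.1) = 1.977502.
(1-p)*log((1-p)/(1-q)) = 0.1*log(0.1/0.9) = -0.219722.
D = 1.977502 + -0.219722 = 1.7578

1.7578


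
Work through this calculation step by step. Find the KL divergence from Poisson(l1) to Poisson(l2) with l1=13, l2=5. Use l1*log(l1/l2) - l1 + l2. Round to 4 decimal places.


KL divergence for Poisson:
KL = l1*log(l1/l2) - l1 + l2.
l1 = 13, l2 = 5.
log(13/5) = 0.955511.
l1*log(l1/l2) = 13 * 0.955511 = 12.421649.
KL = 12.421649 - 13 + 5 = 4.4216

4.4216


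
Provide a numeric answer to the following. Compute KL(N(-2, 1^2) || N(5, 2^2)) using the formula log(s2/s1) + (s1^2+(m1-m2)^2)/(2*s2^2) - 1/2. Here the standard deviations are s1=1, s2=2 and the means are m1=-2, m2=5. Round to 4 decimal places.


KL divergence between normal distributions:
KL = log(s2/s1) + (s1^2 + (m1-m2)^2)/(2*s2^2) - 1/2.
log(2/1) = 0.693147.
(1^2 + (-2-5)^2)/(2*2^2) = (1 + 49)/8 = 6.25.
KL = 0.693147 + 6.25 - 0.5 = 6.4431

6.4431


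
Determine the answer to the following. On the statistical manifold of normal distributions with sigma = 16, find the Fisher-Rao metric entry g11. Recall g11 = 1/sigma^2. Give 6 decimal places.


For the 2-parameter normal family, the Fisher metric has:
  g11 = 1/sigma^2, g22 = 2/sigma^2.
sigma = 16, sigma^2 = 256.
g11 = 0.003906

0.003906


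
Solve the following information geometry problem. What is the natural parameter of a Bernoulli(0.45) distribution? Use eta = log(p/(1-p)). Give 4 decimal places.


Natural parameter for Bernoulli: eta = log(p/(1-p)).
p = 0.45, 1-p = 0.55.
p/(1-p) = 0.818182.
eta = log(0.818182) = -0.2007

-0.2007


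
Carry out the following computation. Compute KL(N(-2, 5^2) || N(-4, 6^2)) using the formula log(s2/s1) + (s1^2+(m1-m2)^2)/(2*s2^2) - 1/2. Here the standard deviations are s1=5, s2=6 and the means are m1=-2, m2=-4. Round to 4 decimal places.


KL divergence between normal distributions:
KL = log(s2/s1) + (s1^2 + (m1-m2)^2)/(2*s2^2) - 1/2.
log(6/5) = 0.182322.
(5^2 + (-2--4)^2)/(2*6^2) = (25 + 4)/72 = 0.402778.
KL = 0.182322 + 0.402778 - 0.5 = 0.0851

0.0851


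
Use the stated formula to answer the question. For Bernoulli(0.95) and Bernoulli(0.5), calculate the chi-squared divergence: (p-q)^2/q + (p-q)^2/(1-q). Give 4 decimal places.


Chi-squared divergence between Bernoulli distributions:
chi^2 = (p-q)^2/q + (p-q)^2/(1-q).
p = 0.95, q = 0.5, p-q = 0.45.
(p-q)^2 = 0.2025.
term1 = 0.2025/0.5 = 0.405.
term2 = 0.2025/0.5 = 0.405.
chi^2 = 0.405 + 0.405 = 0.8100

0.8100


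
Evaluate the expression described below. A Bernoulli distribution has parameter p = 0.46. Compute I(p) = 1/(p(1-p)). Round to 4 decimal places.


For Bernoulli(p), Fisher information is I(p) = 1/(p*(1-p)).
p = 0.46, 1-p = 0.54.
p*(1-p) = 0.2484.
I(p) = 1/0.2484 = 4.0258

4.0258


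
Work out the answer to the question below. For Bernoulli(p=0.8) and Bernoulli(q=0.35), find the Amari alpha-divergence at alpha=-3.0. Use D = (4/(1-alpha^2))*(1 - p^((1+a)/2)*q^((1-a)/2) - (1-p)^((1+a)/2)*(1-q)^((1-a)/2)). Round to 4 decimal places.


Amari alpha-divergence:
D = (4/(1-alpha^2))*(1 - p^((1+a)/2)*q^((1-a)/2) - (1-p)^((1+a)/2)*(1-q)^((1-a)/2)).
alpha = -3.0, p = 0.8, q = 0.35.
e1 = (1+alpha)/2 = -1.0, e2 = (1-alpha)/2 = 2.0.
t1 = p^e1 * q^e2 = 0.8^-1.0 * 0.35^2.0 = 0.153125.
t2 = (1-p)^e1 * (1-q)^e2 = 0.2^-1.0 * 0.65^2.0 = 2.1125.
4/(1-alpha^2) = -0.5.
D = -0.5*(1 - 0.153125 - 2.1125) = 0.6328

0.6328


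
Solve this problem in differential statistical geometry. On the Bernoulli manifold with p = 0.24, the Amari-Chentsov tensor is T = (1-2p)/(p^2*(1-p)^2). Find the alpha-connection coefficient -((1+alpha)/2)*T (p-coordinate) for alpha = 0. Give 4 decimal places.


Skewness (Amari-Chentsov) tensor: T = (1-2p)/(p^2*(1-p)^2).
p = 0.24, 1-2p = 0.52, p^2 = 0.0576, (1-p)^2 = 0.5776.
T = 0.52/(0.0576 * 0.5776) = 15.629809.
In the p-coordinate, Gamma^(alpha) = Gamma^(0) - (alpha/2)*T with Gamma^(0) = (1/2)*g'(p) = -T/2,
so Gamma^(alpha) = -((1+alpha)/2)*T.
alpha = 0, -(1+alpha)/2 = -0.5.
Gamma = -0.5 * 15.629809 = -7.8149

-7.8149


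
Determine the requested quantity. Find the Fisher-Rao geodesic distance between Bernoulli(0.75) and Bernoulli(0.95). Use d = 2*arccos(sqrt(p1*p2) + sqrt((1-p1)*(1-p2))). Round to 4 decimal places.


Geodesic distance on Bernoulli manifold:
d(p1,p2) = 2*arccos(sqrt(p1*p2) + sqrt((1-p1)*(1-p2))).
sqrt(p1*p2) = sqrt(0.75*0.95) = 0.844097.
sqrt((1-p1)*(1-p2)) = sqrt(0.25*0.05) = 0.111803.
arg = 0.844097 + 0.111803 = 0.955901.
d = 2*arccos(0.955901) = 0.5962

0.5962


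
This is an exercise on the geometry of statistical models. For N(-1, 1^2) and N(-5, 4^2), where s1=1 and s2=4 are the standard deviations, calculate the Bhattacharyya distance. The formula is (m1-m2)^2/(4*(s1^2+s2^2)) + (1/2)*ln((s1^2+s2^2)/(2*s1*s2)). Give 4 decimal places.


Bhattacharyya distance between two Gaussians:
DB = (m1-m2)^2/(4*(s1^2+s2^2)) + (1/2)*ln((s1^2+s2^2)/(2*s1*s2)).
(m1-m2)^2 = (4)^2 = 16.
s1^2+s2^2 = 1 + 16 = 17.
term1 = 16/68 = 0.235294.
term2 = 0.5*ln(17/8.0) = 0.376886.
DB = 0.235294 + 0.376886 = 0.6122

0.6122


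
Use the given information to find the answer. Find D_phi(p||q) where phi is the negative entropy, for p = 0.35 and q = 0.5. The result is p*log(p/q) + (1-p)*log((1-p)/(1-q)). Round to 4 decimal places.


Bregman divergence with negative entropy generator:
D = p*log(p/q) + (1-p)*log((1-p)/(1-q)).
p = 0.35, q = 0.5.
p*log(p/q) = 0.35*log(0.35/0.5) = -0.124836.
(1-p)*log((1-p)/(1-q)) = 0.65*log(0.65/0.5) = 0.170537.
D = -0.124836 + 0.170537 = 0.0457

0.0457


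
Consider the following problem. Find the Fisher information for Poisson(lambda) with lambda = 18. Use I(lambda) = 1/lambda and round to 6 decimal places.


Fisher information for Poisson: I(lambda) = 1/lambda.
lambda = 18.
I(lambda) = 1/18 = 0.055556

0.055556


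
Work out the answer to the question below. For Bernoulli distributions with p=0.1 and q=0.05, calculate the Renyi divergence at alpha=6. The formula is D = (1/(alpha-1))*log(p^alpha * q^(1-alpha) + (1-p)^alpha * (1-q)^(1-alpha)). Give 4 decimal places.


Renyi divergence of order alpha between Bernoulli distributions:
D = (1/(alpha-1))*log(p^alpha * q^(1-alpha) + (1-p)^alpha * (1-q)^(1-alpha)).
alpha = 6, p = 0.1, q = 0.05.
p^alpha * q^(1-alpha) = 0.1^6 * 0.05^-5 = 3.2.
(1-p)^alpha * (1-q)^(1-alpha) = 0.9^6 * 0.95^-5 = 0.686811.
sum = 3.2 + 0.686811 = 3.886811.
D = (1/5)*log(3.886811) = 0.2715

0.2715


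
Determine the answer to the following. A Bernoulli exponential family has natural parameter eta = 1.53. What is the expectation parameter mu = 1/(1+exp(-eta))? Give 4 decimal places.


Dual coordinate (expectation parameter) for Bernoulli:
mu = 1/(1+exp(-eta)).
eta = 1.53.
exp(-eta) = exp(-1.53) = 0.216536.
mu = 1/(1+0.216536) = 0.8220

0.8220


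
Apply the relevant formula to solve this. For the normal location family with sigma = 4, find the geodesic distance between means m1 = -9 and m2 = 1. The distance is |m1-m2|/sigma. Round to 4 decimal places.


On the fixed-variance normal subfamily, geodesic distance = |m1-m2|/sigma.
|-9 - 1| = 10.
sigma = 4.
d = 10/4 = 2.5000

2.5000


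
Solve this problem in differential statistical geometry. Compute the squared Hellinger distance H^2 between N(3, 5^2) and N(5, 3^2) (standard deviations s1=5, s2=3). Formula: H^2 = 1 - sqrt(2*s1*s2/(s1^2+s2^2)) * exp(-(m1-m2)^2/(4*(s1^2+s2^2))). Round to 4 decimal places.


Squared Hellinger distance for Gaussians:
H^2 = 1 - sqrt(2*s1*s2/(s1^2+s2^2)) * exp(-(m1-m2)^2/(4*(s1^2+s2^2))).
s1^2 = 25, s2^2 = 9, s1^2+s2^2 = 34.
sqrt(2*5*3/(34)) = 0.939336.
(m1-m2)^2 = (-2)^2 = 4.
exp(-4/(4*34)) = exp(-0.029412) = 0.971017.
H^2 = 1 - 0.939336*0.971017 = 0.0879

0.0879


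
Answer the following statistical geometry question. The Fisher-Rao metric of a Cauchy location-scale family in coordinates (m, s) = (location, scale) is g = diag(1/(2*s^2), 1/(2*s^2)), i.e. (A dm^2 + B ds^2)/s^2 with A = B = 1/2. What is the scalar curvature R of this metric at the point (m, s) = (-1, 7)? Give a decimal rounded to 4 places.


The metric has the form g = (A dm^2 + B ds^2)/s^2 with A = 1/2, B = 1/2.
Substitute u = sqrt(A/B)*m: g = B*(du^2 + ds^2)/s^2, i.e. B times the
Poincare upper half-plane metric, which has constant Gaussian curvature -1.
Scaling a 2D metric by a constant c divides the Gaussian curvature by c,
so K = -1/B = -1/(1/2) = -2.0000 everywhere (the point (m, s) = (-1, 7) is irrelevant:
the curvature is constant).
Scalar curvature in dimension 2: R = 2K = -2/(1/2) = -4.0000.

-4.0000


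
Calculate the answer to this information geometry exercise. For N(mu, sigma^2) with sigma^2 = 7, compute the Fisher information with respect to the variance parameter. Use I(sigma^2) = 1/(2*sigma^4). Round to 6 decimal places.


Fisher information for variance: I(sigma^2) = 1/(2*sigma^4).
sigma^2 = 7, so sigma^4 = 49.
I = 1/(2*49) = 1/98 = 0.010204

0.010204


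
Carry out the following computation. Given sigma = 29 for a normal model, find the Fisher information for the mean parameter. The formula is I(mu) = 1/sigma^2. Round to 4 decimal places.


The Fisher information for the mean of a normal distribution is I(mu) = 1/sigma^2.
sigma = 29, so sigma^2 = 841.
I(mu) = 1/841 = 0.0012

0.0012


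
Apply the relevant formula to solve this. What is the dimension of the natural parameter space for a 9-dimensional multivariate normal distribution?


Exponential family dimension calculation:
For 9-dim MVN: mean has 9 params, covariance has 9*10/2 = 45 unique entries.
Total dim = 9 + 45 = 54.

54


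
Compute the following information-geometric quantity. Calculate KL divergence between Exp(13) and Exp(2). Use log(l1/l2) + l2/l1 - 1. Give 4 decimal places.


KL divergence for exponential family:
KL = log(l1/l2) + l2/l1 - 1.
log(13/2) = 1.871802.
2/13 = 0.153846.
KL = 1.871802 + 0.153846 - 1 = 1.0256

1.0256


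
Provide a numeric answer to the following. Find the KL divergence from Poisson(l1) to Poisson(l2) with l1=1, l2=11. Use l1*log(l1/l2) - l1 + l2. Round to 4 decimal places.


KL divergence for Poisson:
KL = l1*log(l1/l2) - l1 + l2.
l1 = 1, l2 = 11.
log(1/11) = -2.397895.
l1*log(l1/l2) = 1 * -2.397895 = -2.397895.
KL = -2.397895 - 1 + 11 = 7.6021

7.6021


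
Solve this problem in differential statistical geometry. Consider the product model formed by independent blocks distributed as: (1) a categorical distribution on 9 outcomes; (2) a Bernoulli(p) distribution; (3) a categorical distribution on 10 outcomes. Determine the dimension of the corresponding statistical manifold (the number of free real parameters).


The dimension of a statistical manifold equals the number of free
(independent) real parameters of the model. For a product of independent
blocks the parameter counts add.
- categorical on 9 outcomes (probabilities sum to 1): 9-1 = 8.
- Bernoulli (p): 1.
- categorical on 10 outcomes (probabilities sum to 1): 10-1 = 9.
Total = 8 + 1 + 9 = 18.
Dimension = 18

18


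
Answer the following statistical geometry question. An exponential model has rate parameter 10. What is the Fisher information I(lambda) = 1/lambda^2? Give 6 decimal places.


Fisher information for exponential: I(lambda) = 1/lambda^2.
lambda = 10, lambda^2 = 100.
I = 1/100 = 0.010000

0.010000


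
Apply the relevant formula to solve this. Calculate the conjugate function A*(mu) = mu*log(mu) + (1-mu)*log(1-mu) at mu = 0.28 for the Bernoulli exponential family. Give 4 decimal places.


Legendre transform for Bernoulli:
A*(mu) = mu*log(mu) + (1-mu)*log(1-mu).
mu = 0.28, 1-mu = 0.72.
mu*log(mu) = 0.28*log(0.28) = -0.35643.
(1-mu)*log(1-mu) = 0.72*log(0.72) = -0.236523.
A* = -0.35643 + -0.236523 = -0.5930

-0.5930


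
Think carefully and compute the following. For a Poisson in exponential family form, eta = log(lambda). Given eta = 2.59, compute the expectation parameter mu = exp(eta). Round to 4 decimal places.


Expectation parameter for Poisson exponential family:
mu = exp(eta).
eta = 2.59.
mu = exp(2.59) = 13.3298

13.3298


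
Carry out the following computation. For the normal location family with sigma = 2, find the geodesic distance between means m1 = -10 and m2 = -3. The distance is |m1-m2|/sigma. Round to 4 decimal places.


On the fixed-variance normal subfamily, geodesic distance = |m1-m2|/sigma.
|-10 - -3| = 7.
sigma = 2.
d = 7/2 = 3.5000

3.5000


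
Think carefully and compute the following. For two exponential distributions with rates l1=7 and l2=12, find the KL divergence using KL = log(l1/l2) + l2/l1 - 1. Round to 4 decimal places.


KL divergence for exponential family:
KL = log(l1/l2) + l2/l1 - 1.
log(7/12) = -0.538997.
12/7 = 1.714286.
KL = -0.538997 + 1.714286 - 1 = 0.1753

0.1753


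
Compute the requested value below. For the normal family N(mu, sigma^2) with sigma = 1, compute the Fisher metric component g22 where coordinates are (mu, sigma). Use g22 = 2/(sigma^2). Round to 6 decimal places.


For the 2-parameter normal family, the Fisher metric has:
  g11 = 1/sigma^2, g22 = 2/sigma^2.
sigma = 1, sigma^2 = 1.
g22 = 2.000000

2.000000


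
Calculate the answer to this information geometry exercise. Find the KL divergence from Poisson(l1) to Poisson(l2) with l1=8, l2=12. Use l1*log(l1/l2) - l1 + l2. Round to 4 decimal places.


KL divergence for Poisson:
KL = l1*log(l1/l2) - l1 + l2.
l1 = 8, l2 = 12.
log(8/12) = -0.405465.
l1*log(l1/l2) = 8 * -0.405465 = -3.243721.
KL = -3.243721 - 8 + 12 = 0.7563

0.7563


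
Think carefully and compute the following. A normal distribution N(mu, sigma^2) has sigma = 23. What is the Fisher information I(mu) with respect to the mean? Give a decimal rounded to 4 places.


The Fisher information for the mean of a normal distribution is I(mu) = 1/sigma^2.
sigma = 23, so sigma^2 = 529.
I(mu) = 1/529 = 0.0019

0.0019


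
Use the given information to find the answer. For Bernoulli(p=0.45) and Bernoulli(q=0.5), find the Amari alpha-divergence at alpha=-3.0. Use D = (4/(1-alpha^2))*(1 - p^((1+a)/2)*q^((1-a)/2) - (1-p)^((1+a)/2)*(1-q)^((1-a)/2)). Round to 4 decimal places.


Amari alpha-divergence:
D = (4/(1-alpha^2))*(1 - p^((1+a)/2)*q^((1-a)/2) - (1-p)^((1+a)/2)*(1-q)^((1-a)/2)).
alpha = -3.0, p = 0.45, q = 0.5.
e1 = (1+alpha)/2 = -1.0, e2 = (1-alpha)/2 = 2.0.
t1 = p^e1 * q^e2 = 0.45^-1.0 * 0.5^2.0 = 0.555556.
t2 = (1-p)^e1 * (1-q)^e2 = 0.55^-1.0 * 0.5^2.0 = 0.454545.
4/(1-alpha^2) = -0.5.
D = -0.5*(1 - 0.555556 - 0.454545) = 0.0051

0.0051


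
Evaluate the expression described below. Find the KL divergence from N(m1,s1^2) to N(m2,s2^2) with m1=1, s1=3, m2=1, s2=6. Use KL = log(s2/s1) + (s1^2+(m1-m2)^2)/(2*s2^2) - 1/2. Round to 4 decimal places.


KL divergence between normal distributions:
KL = log(s2/s1) + (s1^2 + (m1-m2)^2)/(2*s2^2) - 1/2.
log(6/3) = 0.693147.
(3^2 + (1-1)^2)/(2*6^2) = (9 + 0)/72 = 0.125.
KL = 0.693147 + 0.125 - 0.5 = 0.3181

0.3181


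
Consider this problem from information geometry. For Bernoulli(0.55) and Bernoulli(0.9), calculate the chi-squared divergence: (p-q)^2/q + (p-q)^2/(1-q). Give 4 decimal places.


Chi-squared divergence between Bernoulli distributions:
chi^2 = (p-q)^2/q + (p-q)^2/(1-q).
p = 0.55, q = 0.9, p-q = -0.35.
(p-q)^2 = 0.1225.
term1 = 0.1225/0.9 = 0.136111.
term2 = 0.1225/0.1 = 1.225.
chi^2 = 0.136111 + 1.225 = 1.3611

1.3611


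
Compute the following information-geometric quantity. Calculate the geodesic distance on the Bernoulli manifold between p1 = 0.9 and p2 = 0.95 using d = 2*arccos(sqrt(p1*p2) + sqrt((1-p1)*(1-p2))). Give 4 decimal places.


Geodesic distance on Bernoulli manifold:
d(p1,p2) = 2*arccos(sqrt(p1*p2) + sqrt((1-p1)*(1-p2))).
sqrt(p1*p2) = sqrt(0.9*0.95) = 0.924662.
sqrt((1-p1)*(1-p2)) = sqrt(0.1*0.05) = 0.070711.
arg = 0.924662 + 0.070711 = 0.995373.
d = 2*arccos(0.995373) = 0.1925

0.1925


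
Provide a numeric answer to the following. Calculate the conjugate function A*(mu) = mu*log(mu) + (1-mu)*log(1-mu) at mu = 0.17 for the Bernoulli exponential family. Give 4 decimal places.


Legendre transform for Bernoulli:
A*(mu) = mu*log(mu) + (1-mu)*log(1-mu).
mu = 0.17, 1-mu = 0.83.
mu*log(mu) = 0.17*log(0.17) = -0.301233.
(1-mu)*log(1-mu) = 0.83*log(0.83) = -0.154654.
A* = -0.301233 + -0.154654 = -0.4559

-0.4559


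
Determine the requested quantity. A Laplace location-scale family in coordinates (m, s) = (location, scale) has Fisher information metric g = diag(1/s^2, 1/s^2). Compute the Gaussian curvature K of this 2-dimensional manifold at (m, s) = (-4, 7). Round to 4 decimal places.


The metric has the form g = (A dm^2 + B ds^2)/s^2 with A = 1, B = 1.
Substitute u = sqrt(A/B)*m: g = B*(du^2 + ds^2)/s^2, i.e. B times the
Poincare upper half-plane metric, which has constant Gaussian curvature -1.
Scaling a 2D metric by a constant c divides the Gaussian curvature by c,
so K = -1/B = -1/(1) = -1.0000 everywhere (the point (m, s) = (-4, 7) is irrelevant:
the curvature is constant).
The requested Gaussian curvature is K = -1.0000.

-1.0000


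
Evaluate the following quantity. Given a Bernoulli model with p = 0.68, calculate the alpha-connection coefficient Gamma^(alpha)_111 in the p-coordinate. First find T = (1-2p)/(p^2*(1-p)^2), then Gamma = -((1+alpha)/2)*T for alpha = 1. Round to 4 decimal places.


Skewness (Amari-Chentsov) tensor: T = (1-2p)/(p^2*(1-p)^2).
p = 0.68, 1-2p = -0.36, p^2 = 0.4624, (1-p)^2 = 0.1024.
T = -0.36/(0.4624 * 0.1024) = -7.602995.
In the p-coordinate, Gamma^(alpha) = Gamma^(0) - (alpha/2)*T with Gamma^(0) = (1/2)*g'(p) = -T/2,
so Gamma^(alpha) = -((1+alpha)/2)*T.
alpha = 1, -(1+alpha)/2 = -1.0.
Gamma = -1.0 * -7.602995 = 7.6030

7.6030


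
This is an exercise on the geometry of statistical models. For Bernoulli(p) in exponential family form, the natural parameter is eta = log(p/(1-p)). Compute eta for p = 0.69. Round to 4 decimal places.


Natural parameter for Bernoulli: eta = log(p/(1-p)).
p = 0.69, 1-p = 0.31.
p/(1-p) = 2.225806.
eta = log(2.225806) = 0.8001

0.8001


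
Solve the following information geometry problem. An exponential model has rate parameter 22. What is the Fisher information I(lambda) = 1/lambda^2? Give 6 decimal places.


Fisher information for exponential: I(lambda) = 1/lambda^2.
lambda = 22, lambda^2 = 484.
I = 1/484 = 0.002066

0.002066


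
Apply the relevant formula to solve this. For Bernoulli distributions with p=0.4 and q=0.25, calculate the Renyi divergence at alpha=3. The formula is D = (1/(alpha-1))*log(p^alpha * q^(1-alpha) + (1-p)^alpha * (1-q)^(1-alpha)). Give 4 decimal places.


Renyi divergence of order alpha between Bernoulli distributions:
D = (1/(alpha-1))*log(p^alpha * q^(1-alpha) + (1-p)^alpha * (1-q)^(1-alpha)).
alpha = 3, p = 0.4, q = 0.25.
p^alpha * q^(1-alpha) = 0.4^3 * 0.25^-2 = 1.024.
(1-p)^alpha * (1-q)^(1-alpha) = 0.6^3 * 0.75^-2 = 0.384.
sum = 1.024 + 0.384 = 1.408.
D = (1/2)*log(1.408) = 0.1711

0.1711


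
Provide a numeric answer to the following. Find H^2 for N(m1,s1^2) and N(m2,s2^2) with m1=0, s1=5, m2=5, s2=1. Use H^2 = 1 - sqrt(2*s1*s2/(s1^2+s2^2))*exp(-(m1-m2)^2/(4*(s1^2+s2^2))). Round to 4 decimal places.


Squared Hellinger distance for Gaussians:
H^2 = 1 - sqrt(2*s1*s2/(s1^2+s2^2)) * exp(-(m1-m2)^2/(4*(s1^2+s2^2))).
s1^2 = 25, s2^2 = 1, s1^2+s2^2 = 26.
sqrt(2*5*1/(26)) = 0.620174.
(m1-m2)^2 = (-5)^2 = 25.
exp(-25/(4*26)) = exp(-0.240385) = 0.786325.
H^2 = 1 - 0.620174*0.786325 = 0.5123

0.5123


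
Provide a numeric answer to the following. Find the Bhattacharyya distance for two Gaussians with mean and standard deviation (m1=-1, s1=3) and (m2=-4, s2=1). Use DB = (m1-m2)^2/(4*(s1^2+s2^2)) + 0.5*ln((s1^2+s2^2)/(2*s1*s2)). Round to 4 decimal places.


Bhattacharyya distance between two Gaussians:
DB = (m1-m2)^2/(4*(s1^2+s2^2)) + (1/2)*ln((s1^2+s2^2)/(2*s1*s2)).
(m1-m2)^2 = (3)^2 = 9.
s1^2+s2^2 = 9 + 1 = 10.
term1 = 9/40 = 0.225.
term2 = 0.5*ln(10/6.0) = 0.255413.
DB = 0.225 + 0.255413 = 0.4804

0.4804


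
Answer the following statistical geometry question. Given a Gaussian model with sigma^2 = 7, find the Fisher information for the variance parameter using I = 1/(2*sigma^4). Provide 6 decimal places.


Fisher information for variance: I(sigma^2) = 1/(2*sigma^4).
sigma^2 = 7, so sigma^4 = 49.
I = 1/(2*49) = 1/98 = 0.010204

0.010204


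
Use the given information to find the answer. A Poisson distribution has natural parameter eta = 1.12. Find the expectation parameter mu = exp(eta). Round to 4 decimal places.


Expectation parameter for Poisson exponential family:
mu = exp(eta).
eta = 1.12.
mu = exp(1.12) = 3.0649

3.0649


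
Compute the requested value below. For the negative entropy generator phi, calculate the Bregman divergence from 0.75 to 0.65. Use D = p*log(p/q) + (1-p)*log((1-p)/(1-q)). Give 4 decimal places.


Bregman divergence with negative entropy generator:
D = p*log(p/q) + (1-p)*log((1-p)/(1-q)).
p = 0.75, q = 0.65.
p*log(p/q) = 0.75*log(0.75/0.65) = 0.107326.
(1-p)*log((1-p)/(1-q)) = 0.25*log(0.25/0.35) = -0.084118.
D = 0.107326 + -0.084118 = 0.0232

0.0232


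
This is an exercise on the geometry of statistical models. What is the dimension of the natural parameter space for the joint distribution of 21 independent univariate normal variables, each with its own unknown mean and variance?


Exponential family dimension calculation:
Each univariate normal has two natural parameters (mu/sigma^2 and -1/(2 sigma^2)).
With 21 independent components, dim = 2 * 21 = 42.

42


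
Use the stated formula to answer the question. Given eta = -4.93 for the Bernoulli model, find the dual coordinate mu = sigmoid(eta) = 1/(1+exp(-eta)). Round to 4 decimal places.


Dual coordinate (expectation parameter) for Bernoulli:
mu = 1/(1+exp(-eta)).
eta = -4.93.
exp(-eta) = exp(4.93) = 138.379512.
mu = 1/(1+138.379512) = 0.0072

0.0072


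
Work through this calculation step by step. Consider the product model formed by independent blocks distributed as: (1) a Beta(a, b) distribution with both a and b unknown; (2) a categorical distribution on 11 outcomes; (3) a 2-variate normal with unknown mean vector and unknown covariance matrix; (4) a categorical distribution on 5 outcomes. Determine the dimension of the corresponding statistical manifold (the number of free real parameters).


The dimension of a statistical manifold equals the number of free
(independent) real parameters of the model. For a product of independent
blocks the parameter counts add.
- Beta (a, b): 2.
- categorical on 11 outcomes (probabilities sum to 1): 11-1 = 10.
- 2-variate normal: 2 (mean) + 2*3/2 = 3 (symmetric covariance) = 5.
- categorical on 5 outcomes (probabilities sum to 1): 5-1 = 4.
Total = 2 + 10 + 5 + 4 = 21.
Dimension = 21

21
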